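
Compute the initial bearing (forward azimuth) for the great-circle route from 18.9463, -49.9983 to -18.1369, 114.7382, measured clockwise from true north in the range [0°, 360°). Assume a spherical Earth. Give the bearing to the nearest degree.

Δλ = 114.7382 − -49.9983 = 164.7365°.
θ = atan2( sin Δλ · cos φ₂ , cos φ₁ · sin φ₂ − sin φ₁ · cos φ₂ · cos Δλ )
  = atan2(0.25018, 0.00324) = 89.258° → normalised to [0°, 360°): 89.258°.

89°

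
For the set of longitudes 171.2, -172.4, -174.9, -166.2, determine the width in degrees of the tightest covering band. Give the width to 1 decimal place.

Sort the longitudes: -174.9°, -172.4°, -166.2°, +171.2°.
Eastward gaps between consecutive values (wrapping around): 2.5°, 6.2°, 337.4°, 13.9°.
Largest gap = 337.4° ⇒ minimal covering band is its complement: 360° − 337.4° = 22.6°.
Band runs from +171.2° eastward to -166.2°, crossing the antimeridian.

22.6°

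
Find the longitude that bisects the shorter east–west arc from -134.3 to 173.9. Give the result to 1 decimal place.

-160.2°

Signed shortest Δλ from -134.3° to +173.9° is -51.8°.
Midpoint longitude = -134.3° + (-51.8°)/2 = -134.3° − 25.9° = -160.2°.
(The naïve average (-134.3 + +173.9)/2 = 19.8° is on the wrong side of the globe.)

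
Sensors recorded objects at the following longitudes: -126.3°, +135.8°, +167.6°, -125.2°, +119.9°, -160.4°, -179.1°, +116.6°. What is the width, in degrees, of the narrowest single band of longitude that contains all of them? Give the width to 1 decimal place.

Sort the longitudes: -179.1°, -160.4°, -126.3°, -125.2°, +116.6°, +119.9°, +135.8°, +167.6°.
Eastward gaps between consecutive values (wrapping around): 18.7°, 34.1°, 1.1°, 241.8°, 3.3°, 15.9°, 31.8°, 13.3°.
Largest gap = 241.8° ⇒ minimal covering band is its complement: 360° − 241.8° = 118.2°.
Band runs from +116.6° eastward to -125.2°, crossing the antimeridian.

118.2°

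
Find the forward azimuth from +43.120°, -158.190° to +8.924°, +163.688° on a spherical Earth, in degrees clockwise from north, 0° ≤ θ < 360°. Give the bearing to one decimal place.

Δλ = 163.688 − -158.190 = 321.878°; wrapped into (−180°, 180°]: -38.122°.
θ = atan2( sin Δλ · cos φ₂ , cos φ₁ · sin φ₂ − sin φ₁ · cos φ₂ · cos Δλ )
  = atan2(-0.60987, -0.41799) = -124.426° → normalised to [0°, 360°): 235.574°.

235.6°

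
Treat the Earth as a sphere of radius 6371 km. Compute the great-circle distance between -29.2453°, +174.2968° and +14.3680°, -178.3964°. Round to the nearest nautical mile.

2653 nmi

Δλ = -178.3964 − 174.2968 = -352.6932°; wrapped into (−180°, 180°]: 7.3068°.
Δφ = 14.3680 − -29.2453 = 43.6133°.
a = sin²(Δφ/2) + cos φ₁ · cos φ₂ · sin²(Δλ/2) = 0.141426.
c = 2·atan2(√a, √(1−a)) = 0.77110 rad → d = 6371·c ≈ 4912.65 km ≈ 2652.62 nmi.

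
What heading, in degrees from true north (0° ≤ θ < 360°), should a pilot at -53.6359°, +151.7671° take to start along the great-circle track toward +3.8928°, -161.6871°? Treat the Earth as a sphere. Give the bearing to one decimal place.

50.7°

Δλ = -161.6871 − 151.7671 = -313.4542°; wrapped into (−180°, 180°]: 46.5458°.
θ = atan2( sin Δλ · cos φ₂ , cos φ₁ · sin φ₂ − sin φ₁ · cos φ₂ · cos Δλ )
  = atan2(0.72425, 0.59282) = 50.699° → normalised to [0°, 360°): 50.699°.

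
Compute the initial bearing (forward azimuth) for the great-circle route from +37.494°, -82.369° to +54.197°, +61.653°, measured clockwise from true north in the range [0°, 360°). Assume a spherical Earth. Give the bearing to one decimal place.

20.2°

Δλ = 61.653 − -82.369 = 144.022°.
θ = atan2( sin Δλ · cos φ₂ , cos φ₁ · sin φ₂ − sin φ₁ · cos φ₂ · cos Δλ )
  = atan2(0.34367, 0.93164) = 20.249° → normalised to [0°, 360°): 20.249°.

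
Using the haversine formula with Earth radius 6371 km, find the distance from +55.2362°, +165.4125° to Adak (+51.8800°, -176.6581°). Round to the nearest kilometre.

Δλ = -176.6581 − 165.4125 = -342.0706°; wrapped into (−180°, 180°]: 17.9294°.
Δφ = 51.8800 − 55.2362 = -3.3562°.
a = sin²(Δφ/2) + cos φ₁ · cos φ₂ · sin²(Δλ/2) = 0.009404.
c = 2·atan2(√a, √(1−a)) = 0.19426 rad → d = 6371·c ≈ 1237.62 km.

1238 km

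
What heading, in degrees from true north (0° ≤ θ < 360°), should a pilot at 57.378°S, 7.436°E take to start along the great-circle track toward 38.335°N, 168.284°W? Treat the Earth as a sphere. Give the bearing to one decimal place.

Δλ = -168.284 − 7.436 = -175.720°.
θ = atan2( sin Δλ · cos φ₂ , cos φ₁ · sin φ₂ − sin φ₁ · cos φ₂ · cos Δλ )
  = atan2(-0.05854, -0.32444) = -169.772° → normalised to [0°, 360°): 190.228°.

190.2°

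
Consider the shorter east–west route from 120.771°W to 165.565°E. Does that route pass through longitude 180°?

Yes

Naïve |165.565 − -120.771| = 286.336° > 180°, so the shorter arc goes the other way round — across 180°.
Signed shortest Δλ = ((165.565 − -120.771 + 180) mod 360) − 180 = -73.664°.
Going west by 73.664° from -120.771° passes through 180° before reaching +165.565°.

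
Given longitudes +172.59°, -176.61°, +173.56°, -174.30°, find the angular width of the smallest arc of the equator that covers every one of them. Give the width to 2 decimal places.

Sort the longitudes: -176.61°, -174.30°, +172.59°, +173.56°.
Eastward gaps between consecutive values (wrapping around): 2.31°, 346.89°, 0.97°, 9.83°.
Largest gap = 346.89° ⇒ minimal covering band is its complement: 360° − 346.89° = 13.11°.
Band runs from +172.59° eastward to -174.30°, crossing the antimeridian.

13.11°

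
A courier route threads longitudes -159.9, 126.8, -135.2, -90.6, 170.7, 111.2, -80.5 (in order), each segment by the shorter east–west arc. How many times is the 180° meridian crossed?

Leg 1: -159.9° → +126.8°, shortest Δλ = -73.3° (west) — crosses 180°.
Leg 2: +126.8° → -135.2°, shortest Δλ = 98.0° (east) — crosses 180°.
Leg 3: -135.2° → -90.6°, shortest Δλ = 44.6° (east) — does not cross 180°.
Leg 4: -90.6° → +170.7°, shortest Δλ = -98.7° (west) — crosses 180°.
Leg 5: +170.7° → +111.2°, shortest Δλ = -59.5° (west) — does not cross 180°.
Leg 6: +111.2° → -80.5°, shortest Δλ = 168.3° (east) — crosses 180°.
Total crossings: 4.

4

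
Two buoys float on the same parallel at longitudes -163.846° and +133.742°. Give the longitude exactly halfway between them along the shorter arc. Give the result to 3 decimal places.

Signed shortest Δλ from -163.846° to +133.742° is -62.412°.
Midpoint longitude = -163.846° + (-62.412°)/2 = -163.846° − 31.206° = -195.052°.
Normalise into (−180°, 180°]: +164.948°.
(The naïve average (-163.846 + +133.742)/2 = -15.052° is on the wrong side of the globe.)

+164.948°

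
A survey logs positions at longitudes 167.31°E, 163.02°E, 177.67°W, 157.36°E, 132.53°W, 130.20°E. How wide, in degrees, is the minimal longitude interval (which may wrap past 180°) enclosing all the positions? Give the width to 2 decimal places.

97.27°

Sort the longitudes: -177.67°, -132.53°, +130.20°, +157.36°, +163.02°, +167.31°.
Eastward gaps between consecutive values (wrapping around): 45.14°, 262.73°, 27.16°, 5.66°, 4.29°, 15.02°.
Largest gap = 262.73° ⇒ minimal covering band is its complement: 360° − 262.73° = 97.27°.
Band runs from +130.20° eastward to -132.53°, crossing the antimeridian.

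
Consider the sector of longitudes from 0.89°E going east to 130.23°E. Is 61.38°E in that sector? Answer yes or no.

Yes

Band width going east from +0.89° to +130.23°: ((130.23 − 0.89) mod 360) = 129.34°.
Offset of +61.38° east of the west edge: ((61.38 − 0.89) mod 360) = 60.49°.
60.49° ≤ 129.34° ⇒ inside.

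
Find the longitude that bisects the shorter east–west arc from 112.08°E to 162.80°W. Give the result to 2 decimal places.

154.64°E

Signed shortest Δλ from +112.08° to -162.80° is +85.12°.
Midpoint longitude = +112.08° + (+85.12°)/2 = +112.08° + 42.56° = +154.64°.
(The naïve average (+112.08 + -162.80)/2 = -25.36° is on the wrong side of the globe.)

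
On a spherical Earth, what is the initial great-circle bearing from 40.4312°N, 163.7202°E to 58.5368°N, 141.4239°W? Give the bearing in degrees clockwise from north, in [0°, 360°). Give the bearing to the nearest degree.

43°

Δλ = -141.4239 − 163.7202 = -305.1441°; wrapped into (−180°, 180°]: 54.8559°.
θ = atan2( sin Δλ · cos φ₂ , cos φ₁ · sin φ₂ − sin φ₁ · cos φ₂ · cos Δλ )
  = atan2(0.42680, 0.45442) = 43.205° → normalised to [0°, 360°): 43.205°.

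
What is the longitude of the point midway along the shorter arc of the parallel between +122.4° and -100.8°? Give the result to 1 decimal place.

-169.2°

Signed shortest Δλ from +122.4° to -100.8° is +136.8°.
Midpoint longitude = +122.4° + (+136.8°)/2 = +122.4° + 68.4° = +190.8°.
Normalise into (−180°, 180°]: -169.2°.
(The naïve average (+122.4 + -100.8)/2 = 10.8° is on the wrong side of the globe.)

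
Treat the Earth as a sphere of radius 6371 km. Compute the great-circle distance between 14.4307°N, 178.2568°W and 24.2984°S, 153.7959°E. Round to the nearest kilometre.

Δλ = 153.7959 − -178.2568 = 332.0527°; wrapped into (−180°, 180°]: -27.9473°.
Δφ = -24.2984 − 14.4307 = -38.7291°.
a = sin²(Δφ/2) + cos φ₁ · cos φ₂ · sin²(Δλ/2) = 0.161412.
c = 2·atan2(√a, √(1−a)) = 0.82688 rad → d = 6371·c ≈ 5268.04 km.

5268 km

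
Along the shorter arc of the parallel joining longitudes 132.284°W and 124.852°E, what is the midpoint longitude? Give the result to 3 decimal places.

Signed shortest Δλ from -132.284° to +124.852° is -102.864°.
Midpoint longitude = -132.284° + (-102.864°)/2 = -132.284° − 51.432° = -183.716°.
Normalise into (−180°, 180°]: +176.284°.
(The naïve average (-132.284 + +124.852)/2 = -3.716° is on the wrong side of the globe.)

176.284°E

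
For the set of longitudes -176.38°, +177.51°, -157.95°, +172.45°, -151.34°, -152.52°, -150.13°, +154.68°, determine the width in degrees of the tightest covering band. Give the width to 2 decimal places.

55.19°

Sort the longitudes: -176.38°, -157.95°, -152.52°, -151.34°, -150.13°, +154.68°, +172.45°, +177.51°.
Eastward gaps between consecutive values (wrapping around): 18.43°, 5.43°, 1.18°, 1.21°, 304.81°, 17.77°, 5.06°, 6.11°.
Largest gap = 304.81° ⇒ minimal covering band is its complement: 360° − 304.81° = 55.19°.
Band runs from +154.68° eastward to -150.13°, crossing the antimeridian.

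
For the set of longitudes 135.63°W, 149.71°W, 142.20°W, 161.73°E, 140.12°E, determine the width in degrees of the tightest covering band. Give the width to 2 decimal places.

84.25°

Sort the longitudes: -149.71°, -142.20°, -135.63°, +140.12°, +161.73°.
Eastward gaps between consecutive values (wrapping around): 7.51°, 6.57°, 275.75°, 21.61°, 48.56°.
Largest gap = 275.75° ⇒ minimal covering band is its complement: 360° − 275.75° = 84.25°.
Band runs from +140.12° eastward to -135.63°, crossing the antimeridian.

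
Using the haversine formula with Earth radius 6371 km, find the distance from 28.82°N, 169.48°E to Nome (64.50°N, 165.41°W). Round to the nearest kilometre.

4342 km

Δλ = -165.41 − 169.48 = -334.89°; wrapped into (−180°, 180°]: 25.11°.
Δφ = 64.50 − 28.82 = 35.68°.
a = sin²(Δφ/2) + cos φ₁ · cos φ₂ · sin²(Δλ/2) = 0.111680.
c = 2·atan2(√a, √(1−a)) = 0.68148 rad → d = 6371·c ≈ 4341.71 km.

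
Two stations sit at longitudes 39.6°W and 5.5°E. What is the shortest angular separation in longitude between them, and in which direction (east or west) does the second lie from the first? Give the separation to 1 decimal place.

Raw difference: 5.5 − -39.6 = 45.1°.
Normalise into (−180°, 180°]: 45.1° stays 45.1°.
Positive ⇒ the second point lies to the east; separation 45.1°.

45.1° east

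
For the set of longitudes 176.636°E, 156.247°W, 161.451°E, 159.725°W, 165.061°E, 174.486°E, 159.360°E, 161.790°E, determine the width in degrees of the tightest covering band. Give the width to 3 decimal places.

Sort the longitudes: -159.725°, -156.247°, +159.360°, +161.451°, +161.790°, +165.061°, +174.486°, +176.636°.
Eastward gaps between consecutive values (wrapping around): 3.478°, 315.607°, 2.091°, 0.339°, 3.271°, 9.425°, 2.150°, 23.639°.
Largest gap = 315.607° ⇒ minimal covering band is its complement: 360° − 315.607° = 44.393°.
Band runs from +159.360° eastward to -156.247°, crossing the antimeridian.

44.393°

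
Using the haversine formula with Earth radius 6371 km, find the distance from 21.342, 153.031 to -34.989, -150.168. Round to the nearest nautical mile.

Δλ = -150.168 − 153.031 = -303.199°; wrapped into (−180°, 180°]: 56.801°.
Δφ = -34.989 − 21.342 = -56.331°.
a = sin²(Δφ/2) + cos φ₁ · cos φ₂ · sin²(Δλ/2) = 0.395431.
c = 2·atan2(√a, √(1−a)) = 1.36010 rad → d = 6371·c ≈ 8665.22 km ≈ 4678.85 nmi.

4679 nmi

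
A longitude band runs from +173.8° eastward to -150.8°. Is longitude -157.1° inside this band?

Yes

Band width going east from +173.8° to -150.8°: ((-150.8 − 173.8) mod 360) = 35.4°.
Offset of -157.1° east of the west edge: ((-157.1 − 173.8) mod 360) = 29.1°.
29.1° ≤ 35.4° ⇒ inside.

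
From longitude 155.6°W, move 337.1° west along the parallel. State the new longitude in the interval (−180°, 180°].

Start at -155.6°; shift −337.1° → -492.7°.
-492.7° lies outside (−180°, 180°]; add 360° → -132.7°.

132.7°W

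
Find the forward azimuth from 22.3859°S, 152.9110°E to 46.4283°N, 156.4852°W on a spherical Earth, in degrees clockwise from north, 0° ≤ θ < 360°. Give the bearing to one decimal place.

32.5°

Δλ = -156.4852 − 152.9110 = -309.3962°; wrapped into (−180°, 180°]: 50.6038°.
θ = atan2( sin Δλ · cos φ₂ , cos φ₁ · sin φ₂ − sin φ₁ · cos φ₂ · cos Δλ )
  = atan2(0.53264, 0.83652) = 32.487° → normalised to [0°, 360°): 32.487°.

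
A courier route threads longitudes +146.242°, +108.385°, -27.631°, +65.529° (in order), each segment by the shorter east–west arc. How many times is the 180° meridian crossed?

0

Leg 1: +146.242° → +108.385°, shortest Δλ = -37.857° (west) — does not cross 180°.
Leg 2: +108.385° → -27.631°, shortest Δλ = -136.016° (west) — does not cross 180°.
Leg 3: -27.631° → +65.529°, shortest Δλ = 93.16° (east) — does not cross 180°.
Total crossings: 0.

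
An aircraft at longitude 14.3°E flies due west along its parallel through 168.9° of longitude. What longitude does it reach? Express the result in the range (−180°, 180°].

154.6°W

Start at +14.3°; shift −168.9° → -154.6°.
-154.6° already lies in (−180°, 180°].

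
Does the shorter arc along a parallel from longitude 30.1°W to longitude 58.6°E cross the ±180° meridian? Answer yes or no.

Signed shortest Δλ = ((58.6 − -30.1 + 180) mod 360) − 180 = 88.7°.
Going east by 88.7° from -30.1° reaches +58.6° without touching 180°.

No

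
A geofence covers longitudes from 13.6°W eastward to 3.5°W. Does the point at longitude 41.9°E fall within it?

No

Band width going east from -13.6° to -3.5°: ((-3.5 − -13.6) mod 360) = 10.1°.
Offset of +41.9° east of the west edge: ((41.9 − -13.6) mod 360) = 55.5°.
55.5° > 10.1° ⇒ outside.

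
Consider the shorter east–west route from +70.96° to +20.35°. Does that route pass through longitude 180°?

Signed shortest Δλ = ((20.35 − 70.96 + 180) mod 360) − 180 = -50.61°.
Going west by 50.61° from +70.96° reaches +20.35° without touching 180°.

No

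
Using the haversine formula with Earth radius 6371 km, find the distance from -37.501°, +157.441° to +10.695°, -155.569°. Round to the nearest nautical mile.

Δλ = -155.569 − 157.441 = -313.010°; wrapped into (−180°, 180°]: 46.990°.
Δφ = 10.695 − -37.501 = 48.196°.
a = sin²(Δφ/2) + cos φ₁ · cos φ₂ · sin²(Δλ/2) = 0.290609.
c = 2·atan2(√a, √(1−a)) = 1.13869 rad → d = 6371·c ≈ 7254.61 km ≈ 3917.18 nmi.

3917 nmi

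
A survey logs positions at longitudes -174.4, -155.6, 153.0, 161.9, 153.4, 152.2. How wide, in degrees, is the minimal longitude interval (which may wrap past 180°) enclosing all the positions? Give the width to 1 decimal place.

Sort the longitudes: -174.4°, -155.6°, +152.2°, +153.0°, +153.4°, +161.9°.
Eastward gaps between consecutive values (wrapping around): 18.8°, 307.8°, 0.8°, 0.4°, 8.5°, 23.7°.
Largest gap = 307.8° ⇒ minimal covering band is its complement: 360° − 307.8° = 52.2°.
Band runs from +152.2° eastward to -155.6°, crossing the antimeridian.

52.2°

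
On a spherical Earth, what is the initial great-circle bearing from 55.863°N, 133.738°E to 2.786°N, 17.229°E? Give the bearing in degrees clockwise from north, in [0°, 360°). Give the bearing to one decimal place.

293.9°

Δλ = 17.229 − 133.738 = -116.509°.
θ = atan2( sin Δλ · cos φ₂ , cos φ₁ · sin φ₂ − sin φ₁ · cos φ₂ · cos Δλ )
  = atan2(-0.89381, 0.39627) = -66.090° → normalised to [0°, 360°): 293.910°.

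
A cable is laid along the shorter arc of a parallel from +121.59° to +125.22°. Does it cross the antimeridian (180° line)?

Signed shortest Δλ = ((125.22 − 121.59 + 180) mod 360) − 180 = 3.63°.
Going east by 3.63° from +121.59° reaches +125.22° without touching 180°.

No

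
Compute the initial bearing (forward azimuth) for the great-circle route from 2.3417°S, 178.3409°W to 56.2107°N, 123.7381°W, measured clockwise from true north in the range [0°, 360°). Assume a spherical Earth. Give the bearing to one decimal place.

28.3°

Δλ = -123.7381 − -178.3409 = 54.6028°.
θ = atan2( sin Δλ · cos φ₂ , cos φ₁ · sin φ₂ − sin φ₁ · cos φ₂ · cos Δλ )
  = atan2(0.45334, 0.84356) = 28.254° → normalised to [0°, 360°): 28.254°.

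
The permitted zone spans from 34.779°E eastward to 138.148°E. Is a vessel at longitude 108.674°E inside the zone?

Yes

Band width going east from +34.779° to +138.148°: ((138.148 − 34.779) mod 360) = 103.369°.
Offset of +108.674° east of the west edge: ((108.674 − 34.779) mod 360) = 73.895°.
73.895° ≤ 103.369° ⇒ inside.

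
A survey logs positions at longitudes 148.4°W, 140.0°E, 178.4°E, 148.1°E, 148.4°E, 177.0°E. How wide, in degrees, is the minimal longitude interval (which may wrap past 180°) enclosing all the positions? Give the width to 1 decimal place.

Sort the longitudes: -148.4°, +140.0°, +148.1°, +148.4°, +177.0°, +178.4°.
Eastward gaps between consecutive values (wrapping around): 288.4°, 8.1°, 0.3°, 28.6°, 1.4°, 33.2°.
Largest gap = 288.4° ⇒ minimal covering band is its complement: 360° − 288.4° = 71.6°.
Band runs from +140.0° eastward to -148.4°, crossing the antimeridian.

71.6°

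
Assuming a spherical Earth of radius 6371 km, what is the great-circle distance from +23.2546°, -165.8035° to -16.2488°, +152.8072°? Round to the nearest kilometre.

Δλ = 152.8072 − -165.8035 = 318.6107°; wrapped into (−180°, 180°]: -41.3893°.
Δφ = -16.2488 − 23.2546 = -39.5034°.
a = sin²(Δφ/2) + cos φ₁ · cos φ₂ · sin²(Δλ/2) = 0.224361.
c = 2·atan2(√a, √(1−a)) = 0.98690 rad → d = 6371·c ≈ 6287.54 km.

6288 km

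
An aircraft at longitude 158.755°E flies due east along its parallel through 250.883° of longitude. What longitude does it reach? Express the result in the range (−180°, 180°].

Start at +158.755°; shift +250.883° → +409.638°.
+409.638° lies outside (−180°, 180°]; subtract 360° → +49.638°.

49.638°E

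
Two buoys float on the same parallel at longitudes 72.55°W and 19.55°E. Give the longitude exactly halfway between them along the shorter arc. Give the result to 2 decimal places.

26.50°W

Signed shortest Δλ from -72.55° to +19.55° is +92.10°.
Midpoint longitude = -72.55° + (+92.10°)/2 = -72.55° + 46.05° = -26.50°.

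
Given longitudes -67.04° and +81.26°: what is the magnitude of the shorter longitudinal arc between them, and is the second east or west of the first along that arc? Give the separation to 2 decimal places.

Raw difference: 81.26 − -67.04 = 148.3°.
Normalise into (−180°, 180°]: 148.3° stays 148.3°.
Positive ⇒ the second point lies to the east; separation 148.30°.

148.30° east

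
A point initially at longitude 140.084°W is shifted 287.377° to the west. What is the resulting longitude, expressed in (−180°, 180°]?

Start at -140.084°; shift −287.377° → -427.461°.
-427.461° lies outside (−180°, 180°]; add 360° → -67.461°.

67.461°W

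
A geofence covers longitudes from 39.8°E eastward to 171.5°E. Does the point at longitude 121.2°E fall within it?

Band width going east from +39.8° to +171.5°: ((171.5 − 39.8) mod 360) = 131.7°.
Offset of +121.2° east of the west edge: ((121.2 − 39.8) mod 360) = 81.4°.
81.4° ≤ 131.7° ⇒ inside.

Yes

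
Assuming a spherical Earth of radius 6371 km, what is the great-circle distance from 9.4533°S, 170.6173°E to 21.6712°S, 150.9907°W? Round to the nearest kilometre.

Δλ = -150.9907 − 170.6173 = -321.6080°; wrapped into (−180°, 180°]: 38.3920°.
Δφ = -21.6712 − -9.4533 = -12.2179°.
a = sin²(Δφ/2) + cos φ₁ · cos φ₂ · sin²(Δλ/2) = 0.110429.
c = 2·atan2(√a, √(1−a)) = 0.67750 rad → d = 6371·c ≈ 4316.36 km.

4316 km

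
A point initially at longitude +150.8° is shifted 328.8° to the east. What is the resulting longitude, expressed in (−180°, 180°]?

Start at +150.8°; shift +328.8° → +479.6°.
+479.6° lies outside (−180°, 180°]; subtract 360° → +119.6°.

+119.6°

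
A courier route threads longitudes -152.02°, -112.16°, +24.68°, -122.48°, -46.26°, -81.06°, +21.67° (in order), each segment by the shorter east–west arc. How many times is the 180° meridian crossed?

Leg 1: -152.02° → -112.16°, shortest Δλ = 39.86° (east) — does not cross 180°.
Leg 2: -112.16° → +24.68°, shortest Δλ = 136.84° (east) — does not cross 180°.
Leg 3: +24.68° → -122.48°, shortest Δλ = -147.16° (west) — does not cross 180°.
Leg 4: -122.48° → -46.26°, shortest Δλ = 76.22° (east) — does not cross 180°.
Leg 5: -46.26° → -81.06°, shortest Δλ = -34.8° (west) — does not cross 180°.
Leg 6: -81.06° → +21.67°, shortest Δλ = 102.73° (east) — does not cross 180°.
Total crossings: 0.

0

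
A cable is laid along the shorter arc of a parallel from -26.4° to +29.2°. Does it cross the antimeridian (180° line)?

No

Signed shortest Δλ = ((29.2 − -26.4 + 180) mod 360) − 180 = 55.6°.
Going east by 55.6° from -26.4° reaches +29.2° without touching 180°.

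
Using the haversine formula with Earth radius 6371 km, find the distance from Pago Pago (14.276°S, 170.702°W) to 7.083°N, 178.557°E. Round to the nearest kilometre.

Δλ = 178.557 − -170.702 = 349.259°; wrapped into (−180°, 180°]: -10.741°.
Δφ = 7.083 − -14.276 = 21.359°.
a = sin²(Δφ/2) + cos φ₁ · cos φ₂ · sin²(Δλ/2) = 0.042767.
c = 2·atan2(√a, √(1−a)) = 0.41661 rad → d = 6371·c ≈ 2654.21 km.

2654 km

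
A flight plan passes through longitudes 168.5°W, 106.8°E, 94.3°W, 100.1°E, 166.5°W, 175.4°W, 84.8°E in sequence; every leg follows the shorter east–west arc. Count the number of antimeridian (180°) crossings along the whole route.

Leg 1: -168.5° → +106.8°, shortest Δλ = -84.7° (west) — crosses 180°.
Leg 2: +106.8° → -94.3°, shortest Δλ = 158.9° (east) — crosses 180°.
Leg 3: -94.3° → +100.1°, shortest Δλ = -165.6° (west) — crosses 180°.
Leg 4: +100.1° → -166.5°, shortest Δλ = 93.4° (east) — crosses 180°.
Leg 5: -166.5° → -175.4°, shortest Δλ = -8.9° (west) — does not cross 180°.
Leg 6: -175.4° → +84.8°, shortest Δλ = -99.8° (west) — crosses 180°.
Total crossings: 5.

5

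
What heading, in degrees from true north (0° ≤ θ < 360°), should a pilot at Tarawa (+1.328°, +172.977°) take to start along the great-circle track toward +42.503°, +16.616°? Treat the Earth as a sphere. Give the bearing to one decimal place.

336.8°

Δλ = 16.616 − 172.977 = -156.361°.
θ = atan2( sin Δλ · cos φ₂ , cos φ₁ · sin φ₂ − sin φ₁ · cos φ₂ · cos Δλ )
  = atan2(-0.29561, 0.69110) = -23.159° → normalised to [0°, 360°): 336.841°.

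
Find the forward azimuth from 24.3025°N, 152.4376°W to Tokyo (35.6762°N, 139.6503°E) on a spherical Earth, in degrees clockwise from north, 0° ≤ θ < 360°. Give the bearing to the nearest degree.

298°

Δλ = 139.6503 − -152.4376 = 292.0879°; wrapped into (−180°, 180°]: -67.9121°.
θ = atan2( sin Δλ · cos φ₂ , cos φ₁ · sin φ₂ − sin φ₁ · cos φ₂ · cos Δλ )
  = atan2(-0.75271, 0.40581) = -61.669° → normalised to [0°, 360°): 298.331°.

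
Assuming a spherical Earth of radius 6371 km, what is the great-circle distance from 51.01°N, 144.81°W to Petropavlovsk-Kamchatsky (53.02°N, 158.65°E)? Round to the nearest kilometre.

Δλ = 158.65 − -144.81 = 303.46°; wrapped into (−180°, 180°]: -56.54°.
Δφ = 53.02 − 51.01 = 2.01°.
a = sin²(Δφ/2) + cos φ₁ · cos φ₂ · sin²(Δλ/2) = 0.085209.
c = 2·atan2(√a, √(1−a)) = 0.59244 rad → d = 6371·c ≈ 3774.41 km.

3774 km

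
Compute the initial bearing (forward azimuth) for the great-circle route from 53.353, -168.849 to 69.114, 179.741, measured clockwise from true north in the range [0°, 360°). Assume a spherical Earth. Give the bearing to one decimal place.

Δλ = 179.741 − -168.849 = 348.590°; wrapped into (−180°, 180°]: -11.410°.
θ = atan2( sin Δλ · cos φ₂ , cos φ₁ · sin φ₂ − sin φ₁ · cos φ₂ · cos Δλ )
  = atan2(-0.07053, 0.27728) = -14.271° → normalised to [0°, 360°): 345.729°.

345.7°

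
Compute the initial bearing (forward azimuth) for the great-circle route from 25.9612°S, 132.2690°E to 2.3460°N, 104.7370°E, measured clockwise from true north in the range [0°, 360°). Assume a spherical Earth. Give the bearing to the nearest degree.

Δλ = 104.7370 − 132.2690 = -27.5320°.
θ = atan2( sin Δλ · cos φ₂ , cos φ₁ · sin φ₂ − sin φ₁ · cos φ₂ · cos Δλ )
  = atan2(-0.46186, 0.42467) = -47.402° → normalised to [0°, 360°): 312.598°.

313°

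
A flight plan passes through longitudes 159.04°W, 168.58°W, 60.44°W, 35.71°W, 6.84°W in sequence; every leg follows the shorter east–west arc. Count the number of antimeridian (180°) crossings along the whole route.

0

Leg 1: -159.04° → -168.58°, shortest Δλ = -9.54° (west) — does not cross 180°.
Leg 2: -168.58° → -60.44°, shortest Δλ = 108.14° (east) — does not cross 180°.
Leg 3: -60.44° → -35.71°, shortest Δλ = 24.73° (east) — does not cross 180°.
Leg 4: -35.71° → -6.84°, shortest Δλ = 28.87° (east) — does not cross 180°.
Total crossings: 0.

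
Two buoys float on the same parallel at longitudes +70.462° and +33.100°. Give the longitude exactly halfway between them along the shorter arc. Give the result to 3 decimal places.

Signed shortest Δλ from +70.462° to +33.100° is -37.362°.
Midpoint longitude = +70.462° + (-37.362°)/2 = +70.462° − 18.681° = +51.781°.

+51.781°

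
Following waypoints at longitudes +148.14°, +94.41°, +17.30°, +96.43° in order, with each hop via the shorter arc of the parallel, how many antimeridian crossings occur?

0

Leg 1: +148.14° → +94.41°, shortest Δλ = -53.73° (west) — does not cross 180°.
Leg 2: +94.41° → +17.30°, shortest Δλ = -77.11° (west) — does not cross 180°.
Leg 3: +17.30° → +96.43°, shortest Δλ = 79.13° (east) — does not cross 180°.
Total crossings: 0.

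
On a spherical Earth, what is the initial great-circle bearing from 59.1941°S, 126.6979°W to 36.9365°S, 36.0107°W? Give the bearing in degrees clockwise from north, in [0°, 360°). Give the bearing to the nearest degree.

112°

Δλ = -36.0107 − -126.6979 = 90.6872°.
θ = atan2( sin Δλ · cos φ₂ , cos φ₁ · sin φ₂ − sin φ₁ · cos φ₂ · cos Δλ )
  = atan2(0.79924, -0.31599) = 111.572° → normalised to [0°, 360°): 111.572°.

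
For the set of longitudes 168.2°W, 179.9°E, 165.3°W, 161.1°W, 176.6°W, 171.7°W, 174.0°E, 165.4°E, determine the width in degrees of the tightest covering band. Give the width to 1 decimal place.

33.5°

Sort the longitudes: -176.6°, -171.7°, -168.2°, -165.3°, -161.1°, +165.4°, +174.0°, +179.9°.
Eastward gaps between consecutive values (wrapping around): 4.9°, 3.5°, 2.9°, 4.2°, 326.5°, 8.6°, 5.9°, 3.5°.
Largest gap = 326.5° ⇒ minimal covering band is its complement: 360° − 326.5° = 33.5°.
Band runs from +165.4° eastward to -161.1°, crossing the antimeridian.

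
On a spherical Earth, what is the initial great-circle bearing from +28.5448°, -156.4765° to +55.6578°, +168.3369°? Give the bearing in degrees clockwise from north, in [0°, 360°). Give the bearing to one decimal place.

Δλ = 168.3369 − -156.4765 = 324.8134°; wrapped into (−180°, 180°]: -35.1866°.
θ = atan2( sin Δλ · cos φ₂ , cos φ₁ · sin φ₂ − sin φ₁ · cos φ₂ · cos Δλ )
  = atan2(-0.32508, 0.50500) = -32.770° → normalised to [0°, 360°): 327.230°.

327.2°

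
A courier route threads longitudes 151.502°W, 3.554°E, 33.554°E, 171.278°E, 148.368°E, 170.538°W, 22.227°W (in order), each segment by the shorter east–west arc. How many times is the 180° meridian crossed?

1

Leg 1: -151.502° → +3.554°, shortest Δλ = 155.056° (east) — does not cross 180°.
Leg 2: +3.554° → +33.554°, shortest Δλ = 30.0° (east) — does not cross 180°.
Leg 3: +33.554° → +171.278°, shortest Δλ = 137.724° (east) — does not cross 180°.
Leg 4: +171.278° → +148.368°, shortest Δλ = -22.91° (west) — does not cross 180°.
Leg 5: +148.368° → -170.538°, shortest Δλ = 41.094° (east) — crosses 180°.
Leg 6: -170.538° → -22.227°, shortest Δλ = 148.311° (east) — does not cross 180°.
Total crossings: 1.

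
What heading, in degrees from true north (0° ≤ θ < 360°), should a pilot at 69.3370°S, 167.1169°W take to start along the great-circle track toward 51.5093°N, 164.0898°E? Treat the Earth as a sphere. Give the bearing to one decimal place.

339.1°

Δλ = 164.0898 − -167.1169 = 331.2067°; wrapped into (−180°, 180°]: -28.7933°.
θ = atan2( sin Δλ · cos φ₂ , cos φ₁ · sin φ₂ − sin φ₁ · cos φ₂ · cos Δλ )
  = atan2(-0.29977, 0.78655) = -20.863° → normalised to [0°, 360°): 339.137°.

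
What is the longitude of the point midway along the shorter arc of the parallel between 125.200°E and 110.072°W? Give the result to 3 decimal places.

Signed shortest Δλ from +125.200° to -110.072° is +124.728°.
Midpoint longitude = +125.200° + (+124.728°)/2 = +125.200° + 62.364° = +187.564°.
Normalise into (−180°, 180°]: -172.436°.
(The naïve average (+125.200 + -110.072)/2 = 7.564° is on the wrong side of the globe.)

172.436°W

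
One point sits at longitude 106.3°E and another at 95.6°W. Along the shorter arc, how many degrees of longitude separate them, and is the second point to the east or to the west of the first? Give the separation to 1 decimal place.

Raw difference: -95.6 − 106.3 = -201.9°.
Normalise into (−180°, 180°]: -201.9° + 360° = 158.1°.
Positive ⇒ the second point lies to the east; separation 158.1°.

158.1° east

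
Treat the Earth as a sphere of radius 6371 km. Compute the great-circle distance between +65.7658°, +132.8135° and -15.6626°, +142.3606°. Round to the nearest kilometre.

9090 km

Δλ = 142.3606 − 132.8135 = 9.5471°.
Δφ = -15.6626 − 65.7658 = -81.4284°.
a = sin²(Δφ/2) + cos φ₁ · cos φ₂ · sin²(Δλ/2) = 0.428214.
c = 2·atan2(√a, √(1−a)) = 1.42673 rad → d = 6371·c ≈ 9089.68 km.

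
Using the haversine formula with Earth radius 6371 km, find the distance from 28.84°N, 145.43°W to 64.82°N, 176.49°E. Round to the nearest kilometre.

Δλ = 176.49 − -145.43 = 321.92°; wrapped into (−180°, 180°]: -38.08°.
Δφ = 64.82 − 28.84 = 35.98°.
a = sin²(Δφ/2) + cos φ₁ · cos φ₂ · sin²(Δλ/2) = 0.135053.
c = 2·atan2(√a, √(1−a)) = 0.75263 rad → d = 6371·c ≈ 4795.00 km.

4795 km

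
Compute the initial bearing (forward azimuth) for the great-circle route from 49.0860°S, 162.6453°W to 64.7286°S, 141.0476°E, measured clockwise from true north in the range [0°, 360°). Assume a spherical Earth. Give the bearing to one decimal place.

220.7°

Δλ = 141.0476 − -162.6453 = 303.6929°; wrapped into (−180°, 180°]: -56.3071°.
θ = atan2( sin Δλ · cos φ₂ , cos φ₁ · sin φ₂ − sin φ₁ · cos φ₂ · cos Δλ )
  = atan2(-0.35520, -0.41328) = -139.322° → normalised to [0°, 360°): 220.678°.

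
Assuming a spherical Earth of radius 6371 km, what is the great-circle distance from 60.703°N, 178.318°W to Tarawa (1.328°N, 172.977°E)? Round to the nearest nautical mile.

3587 nmi

Δλ = 172.977 − -178.318 = 351.295°; wrapped into (−180°, 180°]: -8.705°.
Δφ = 1.328 − 60.703 = -59.375°.
a = sin²(Δφ/2) + cos φ₁ · cos φ₂ · sin²(Δλ/2) = 0.248109.
c = 2·atan2(√a, √(1−a)) = 1.04283 rad → d = 6371·c ≈ 6643.84 km ≈ 3587.39 nmi.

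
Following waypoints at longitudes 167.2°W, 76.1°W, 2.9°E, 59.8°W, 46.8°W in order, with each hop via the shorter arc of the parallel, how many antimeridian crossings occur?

Leg 1: -167.2° → -76.1°, shortest Δλ = 91.1° (east) — does not cross 180°.
Leg 2: -76.1° → +2.9°, shortest Δλ = 79.0° (east) — does not cross 180°.
Leg 3: +2.9° → -59.8°, shortest Δλ = -62.7° (west) — does not cross 180°.
Leg 4: -59.8° → -46.8°, shortest Δλ = 13.0° (east) — does not cross 180°.
Total crossings: 0.

0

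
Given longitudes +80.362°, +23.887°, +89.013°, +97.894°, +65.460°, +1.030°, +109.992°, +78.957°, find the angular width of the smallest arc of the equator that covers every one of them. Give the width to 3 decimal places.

Sort the longitudes: +1.030°, +23.887°, +65.460°, +78.957°, +80.362°, +89.013°, +97.894°, +109.992°.
Eastward gaps between consecutive values (wrapping around): 22.857°, 41.573°, 13.497°, 1.405°, 8.651°, 8.881°, 12.098°, 251.038°.
Largest gap = 251.038° ⇒ minimal covering band is its complement: 360° − 251.038° = 108.962°.
Band runs from +1.030° eastward to +109.992°.

108.962°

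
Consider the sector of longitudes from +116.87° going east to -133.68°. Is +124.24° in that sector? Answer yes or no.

Band width going east from +116.87° to -133.68°: ((-133.68 − 116.87) mod 360) = 109.45°.
Offset of +124.24° east of the west edge: ((124.24 − 116.87) mod 360) = 7.37°.
7.37° ≤ 109.45° ⇒ inside.

Yes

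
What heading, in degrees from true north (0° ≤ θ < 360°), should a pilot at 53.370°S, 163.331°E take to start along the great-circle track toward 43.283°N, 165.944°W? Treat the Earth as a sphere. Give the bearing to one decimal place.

22.2°

Δλ = -165.944 − 163.331 = -329.275°; wrapped into (−180°, 180°]: 30.725°.
θ = atan2( sin Δλ · cos φ₂ , cos φ₁ · sin φ₂ − sin φ₁ · cos φ₂ · cos Δλ )
  = atan2(0.37194, 0.91126) = 22.203° → normalised to [0°, 360°): 22.203°.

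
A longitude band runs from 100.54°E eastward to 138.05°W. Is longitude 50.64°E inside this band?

Band width going east from +100.54° to -138.05°: ((-138.05 − 100.54) mod 360) = 121.41°.
Offset of +50.64° east of the west edge: ((50.64 − 100.54) mod 360) = 310.10°.
310.10° > 121.41° ⇒ outside.

No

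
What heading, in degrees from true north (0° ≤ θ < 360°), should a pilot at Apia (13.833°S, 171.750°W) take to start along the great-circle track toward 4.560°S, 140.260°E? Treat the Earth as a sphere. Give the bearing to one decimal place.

276.3°

Δλ = 140.260 − -171.750 = 312.010°; wrapped into (−180°, 180°]: -47.990°.
θ = atan2( sin Δλ · cos φ₂ , cos φ₁ · sin φ₂ − sin φ₁ · cos φ₂ · cos Δλ )
  = atan2(-0.74068, 0.08231) = -83.659° → normalised to [0°, 360°): 276.341°.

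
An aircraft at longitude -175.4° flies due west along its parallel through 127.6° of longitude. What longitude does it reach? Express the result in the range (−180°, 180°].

Start at -175.4°; shift −127.6° → -303.0°.
-303.0° lies outside (−180°, 180°]; add 360° → +57.0°.

+57.0°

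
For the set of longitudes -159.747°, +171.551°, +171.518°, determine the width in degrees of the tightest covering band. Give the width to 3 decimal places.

Sort the longitudes: -159.747°, +171.518°, +171.551°.
Eastward gaps between consecutive values (wrapping around): 331.265°, 0.033°, 28.702°.
Largest gap = 331.265° ⇒ minimal covering band is its complement: 360° − 331.265° = 28.735°.
Band runs from +171.518° eastward to -159.747°, crossing the antimeridian.

28.735°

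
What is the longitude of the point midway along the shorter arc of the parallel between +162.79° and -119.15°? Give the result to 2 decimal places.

-158.18°

Signed shortest Δλ from +162.79° to -119.15° is +78.06°.
Midpoint longitude = +162.79° + (+78.06°)/2 = +162.79° + 39.03° = +201.82°.
Normalise into (−180°, 180°]: -158.18°.
(The naïve average (+162.79 + -119.15)/2 = 21.82° is on the wrong side of the globe.)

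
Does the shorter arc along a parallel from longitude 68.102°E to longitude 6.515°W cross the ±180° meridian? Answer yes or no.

No

Signed shortest Δλ = ((-6.515 − 68.102 + 180) mod 360) − 180 = -74.617°.
Going west by 74.617° from +68.102° reaches -6.515° without touching 180°.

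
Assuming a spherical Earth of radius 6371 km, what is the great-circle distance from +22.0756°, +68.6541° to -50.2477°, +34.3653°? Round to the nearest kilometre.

8720 km

Δλ = 34.3653 − 68.6541 = -34.2888°.
Δφ = -50.2477 − 22.0756 = -72.3233°.
a = sin²(Δφ/2) + cos φ₁ · cos φ₂ · sin²(Δλ/2) = 0.399671.
c = 2·atan2(√a, √(1−a)) = 1.36877 rad → d = 6371·c ≈ 8720.41 km.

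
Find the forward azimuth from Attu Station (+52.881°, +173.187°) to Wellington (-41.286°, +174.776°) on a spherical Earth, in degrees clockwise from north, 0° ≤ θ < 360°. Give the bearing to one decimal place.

Δλ = 174.776 − 173.187 = 1.589°.
θ = atan2( sin Δλ · cos φ₂ , cos φ₁ · sin φ₂ − sin φ₁ · cos φ₂ · cos Δλ )
  = atan2(0.02084, -0.99713) = 178.803° → normalised to [0°, 360°): 178.803°.

178.8°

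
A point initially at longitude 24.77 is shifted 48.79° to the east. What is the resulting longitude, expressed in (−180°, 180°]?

Start at +24.77°; shift +48.79° → +73.56°.
+73.56° already lies in (−180°, 180°].

+73.56°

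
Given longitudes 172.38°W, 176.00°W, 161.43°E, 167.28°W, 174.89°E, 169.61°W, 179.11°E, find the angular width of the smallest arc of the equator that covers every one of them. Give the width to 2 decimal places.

Sort the longitudes: -176.00°, -172.38°, -169.61°, -167.28°, +161.43°, +174.89°, +179.11°.
Eastward gaps between consecutive values (wrapping around): 3.62°, 2.77°, 2.33°, 328.71°, 13.46°, 4.22°, 4.89°.
Largest gap = 328.71° ⇒ minimal covering band is its complement: 360° − 328.71° = 31.29°.
Band runs from +161.43° eastward to -167.28°, crossing the antimeridian.

31.29°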